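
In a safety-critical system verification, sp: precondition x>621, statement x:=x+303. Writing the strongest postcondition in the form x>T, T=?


Formula: sp(P, x:=E) = exists old_x. (x = E[old_x/x]) AND P[old_x/x] (old_x is the value of x before the assignment; eliminate old_x by solving x = E[old_x/x] for old_x)
Step 1: Precondition P: x>621, i.e. old_x > 621
Step 2: Assignment gives x = old_x + 303, so old_x = x - 303
Step 3: Substitute into P: x - 303 > 621
Step 4: Simplify: x > 621+303 = 924

924


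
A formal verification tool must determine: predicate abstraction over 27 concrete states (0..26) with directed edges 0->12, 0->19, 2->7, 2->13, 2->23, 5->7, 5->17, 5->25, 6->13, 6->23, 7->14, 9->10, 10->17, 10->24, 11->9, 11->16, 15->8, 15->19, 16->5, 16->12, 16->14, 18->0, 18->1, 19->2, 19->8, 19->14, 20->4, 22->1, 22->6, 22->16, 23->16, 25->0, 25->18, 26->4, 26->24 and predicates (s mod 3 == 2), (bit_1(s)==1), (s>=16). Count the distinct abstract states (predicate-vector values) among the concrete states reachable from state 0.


BFS from 0:
Concrete reachable: {0, 1, 2, 5, 7, 8, 12, 13, 14, 16, 17, 18, 19, 23, 25}
Abstract via predicates (s mod 3 == 2), (bit_1(s)==1), (s>=16):
  (0,0,0) <- {0, 1, 12, 13}
  (0,0,1) <- {16, 25}
  (0,1,0) <- {7}
  (0,1,1) <- {18, 19}
  (1,0,0) <- {5, 8}
  (1,0,1) <- {17}
  (1,1,0) <- {2, 14}
  (1,1,1) <- {23}
Distinct abstract states = 8

8


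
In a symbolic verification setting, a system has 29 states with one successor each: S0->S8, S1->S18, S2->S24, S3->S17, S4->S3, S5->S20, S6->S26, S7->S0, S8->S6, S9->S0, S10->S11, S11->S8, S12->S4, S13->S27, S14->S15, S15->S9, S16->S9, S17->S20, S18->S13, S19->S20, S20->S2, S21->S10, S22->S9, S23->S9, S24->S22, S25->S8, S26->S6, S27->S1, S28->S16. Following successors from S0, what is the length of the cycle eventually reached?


Trace from S0 until a state repeats:
  S0 -> S8 -> S6 -> S26 -> S6
S6 first seen at step 2, revisited at step 4.
Cycle length = 4 - 2 = 2

2


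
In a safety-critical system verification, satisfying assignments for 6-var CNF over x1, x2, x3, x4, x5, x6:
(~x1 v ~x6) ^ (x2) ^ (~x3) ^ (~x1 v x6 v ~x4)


CNF with 4 clauses over 6 vars (64 assignments).
An assignment satisfies CNF iff every clause has >=1 true literal.
Check each row (bits = x1,x2,x3,x4,x5,x6; clause T/F shown):
  row 0 [000000]: clauses=TFTT -> 0
  row 1 [000001]: clauses=TFTT -> 0
  row 2 [000010]: clauses=TFTT -> 0
  row 3 [000011]: clauses=TFTT -> 0
  row 4 [000100]: clauses=TFTT -> 0
  (every remaining row is evaluated the same way; all 64 results are listed next)
Full result column, 8 rows per line (x1,x2,x3 fixed per line; x4,x5,x6 runs 000..111 left to right):
  rows 0-7 [x1,x2,x3=000]: 00000000  (ones: 0)
  rows 8-15 [x1,x2,x3=001]: 00000000  (ones: 0)
  rows 16-23 [x1,x2,x3=010]: 11111111  (ones: 8)
  rows 24-31 [x1,x2,x3=011]: 00000000  (ones: 0)
  rows 32-39 [x1,x2,x3=100]: 00000000  (ones: 0)
  rows 40-47 [x1,x2,x3=101]: 00000000  (ones: 0)
  rows 48-55 [x1,x2,x3=110]: 10100000  (ones: 2)
  rows 56-63 [x1,x2,x3=111]: 00000000  (ones: 0)
Satisfying assignments = 0+0+8+0+0+0+2+0 = 10

10


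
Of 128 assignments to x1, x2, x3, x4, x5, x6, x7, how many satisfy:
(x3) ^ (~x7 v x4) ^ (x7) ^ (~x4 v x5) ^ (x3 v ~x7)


CNF with 5 clauses over 7 vars (128 assignments).
An assignment satisfies CNF iff every clause has >=1 true literal.
Check each row (bits = x1,x2,x3,x4,x5,x6,x7; clause T/F shown):
  row 0 [0000000]: clauses=FTFTT -> 0
  row 1 [0000001]: clauses=FFTTF -> 0
  row 2 [0000010]: clauses=FTFTT -> 0
  row 3 [0000011]: clauses=FFTTF -> 0
  row 4 [0000100]: clauses=FTFTT -> 0
  (every remaining row is evaluated the same way; all 128 results are listed next)
Full result column, 8 rows per line (x1,x2,x3,x4 fixed per line; x5,x6,x7 runs 000..111 left to right):
  rows 0-7 [x1,x2,x3,x4=0000]: 00000000  (ones: 0)
  rows 8-15 [x1,x2,x3,x4=0001]: 00000000  (ones: 0)
  rows 16-23 [x1,x2,x3,x4=0010]: 00000000  (ones: 0)
  rows 24-31 [x1,x2,x3,x4=0011]: 00000101  (ones: 2)
  rows 32-39 [x1,x2,x3,x4=0100]: 00000000  (ones: 0)
  rows 40-47 [x1,x2,x3,x4=0101]: 00000000  (ones: 0)
  rows 48-55 [x1,x2,x3,x4=0110]: 00000000  (ones: 0)
  rows 56-63 [x1,x2,x3,x4=0111]: 00000101  (ones: 2)
  rows 64-71 [x1,x2,x3,x4=1000]: 00000000  (ones: 0)
  rows 72-79 [x1,x2,x3,x4=1001]: 00000000  (ones: 0)
  rows 80-87 [x1,x2,x3,x4=1010]: 00000000  (ones: 0)
  rows 88-95 [x1,x2,x3,x4=1011]: 00000101  (ones: 2)
  rows 96-103 [x1,x2,x3,x4=1100]: 00000000  (ones: 0)
  rows 104-111 [x1,x2,x3,x4=1101]: 00000000  (ones: 0)
  rows 112-119 [x1,x2,x3,x4=1110]: 00000000  (ones: 0)
  rows 120-127 [x1,x2,x3,x4=1111]: 00000101  (ones: 2)
Satisfying assignments = 0+0+0+2+0+0+0+2+0+0+0+2+0+0+0+2 = 8

8


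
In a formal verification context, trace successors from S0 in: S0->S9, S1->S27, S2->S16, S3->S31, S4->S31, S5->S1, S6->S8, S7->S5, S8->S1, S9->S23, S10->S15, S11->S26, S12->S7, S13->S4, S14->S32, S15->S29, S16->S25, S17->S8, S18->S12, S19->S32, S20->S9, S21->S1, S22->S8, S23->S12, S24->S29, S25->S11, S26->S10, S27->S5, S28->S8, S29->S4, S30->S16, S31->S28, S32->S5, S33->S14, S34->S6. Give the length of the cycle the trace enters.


Trace from S0 until a state repeats:
  S0 -> S9 -> S23 -> S12 -> S7 -> S5 -> S1 -> S27 -> S5
S5 first seen at step 5, revisited at step 8.
Cycle length = 8 - 5 = 3

3


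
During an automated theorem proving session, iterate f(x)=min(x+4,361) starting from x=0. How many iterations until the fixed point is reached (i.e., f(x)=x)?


Step 1: x=0, cap=361, increment=4
Step 2: x grows by 4 each step until capped at 361; fixed point is x=361
Step 3: iterations = ceil(361/4) = 91

91


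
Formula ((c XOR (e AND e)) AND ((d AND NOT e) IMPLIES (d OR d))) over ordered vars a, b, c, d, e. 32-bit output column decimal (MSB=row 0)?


Formula: ((c XOR (e AND e)) AND ((d AND NOT e) IMPLIES (d OR d))) over a, b, c, d, e (32 rows)
Evaluate each row (bits = a,b,c,d,e, MSB first):
  row 0 [00000]: ((0 XOR (0 AND 0)) AND ((0 AND NOT 0) IMPLIES (0 OR 0))) -> 0
  row 1 [00001]: ((0 XOR (1 AND 1)) AND ((0 AND NOT 1) IMPLIES (0 OR 0))) -> 1
  row 2 [00010]: ((0 XOR (0 AND 0)) AND ((1 AND NOT 0) IMPLIES (1 OR 1))) -> 0
  row 3 [00011]: ((0 XOR (1 AND 1)) AND ((1 AND NOT 1) IMPLIES (1 OR 1))) -> 1
  row 4 [00100]: ((1 XOR (0 AND 0)) AND ((0 AND NOT 0) IMPLIES (0 OR 0))) -> 1
  row 5 [00101]: ((1 XOR (1 AND 1)) AND ((0 AND NOT 1) IMPLIES (0 OR 0))) -> 0
  row 6 [00110]: ((1 XOR (0 AND 0)) AND ((1 AND NOT 0) IMPLIES (1 OR 1))) -> 1
  row 7 [00111]: ((1 XOR (1 AND 1)) AND ((1 AND NOT 1) IMPLIES (1 OR 1))) -> 0
  row 8 [01000]: ((0 XOR (0 AND 0)) AND ((0 AND NOT 0) IMPLIES (0 OR 0))) -> 0
  row 9 [01001]: ((0 XOR (1 AND 1)) AND ((0 AND NOT 1) IMPLIES (0 OR 0))) -> 1
  row 10 [01010]: ((0 XOR (0 AND 0)) AND ((1 AND NOT 0) IMPLIES (1 OR 1))) -> 0
  row 11 [01011]: ((0 XOR (1 AND 1)) AND ((1 AND NOT 1) IMPLIES (1 OR 1))) -> 1
  row 12 [01100]: ((1 XOR (0 AND 0)) AND ((0 AND NOT 0) IMPLIES (0 OR 0))) -> 1
  row 13 [01101]: ((1 XOR (1 AND 1)) AND ((0 AND NOT 1) IMPLIES (0 OR 0))) -> 0
  row 14 [01110]: ((1 XOR (0 AND 0)) AND ((1 AND NOT 0) IMPLIES (1 OR 1))) -> 1
  row 15 [01111]: ((1 XOR (1 AND 1)) AND ((1 AND NOT 1) IMPLIES (1 OR 1))) -> 0
  row 16 [10000]: ((0 XOR (0 AND 0)) AND ((0 AND NOT 0) IMPLIES (0 OR 0))) -> 0
  row 17 [10001]: ((0 XOR (1 AND 1)) AND ((0 AND NOT 1) IMPLIES (0 OR 0))) -> 1
  row 18 [10010]: ((0 XOR (0 AND 0)) AND ((1 AND NOT 0) IMPLIES (1 OR 1))) -> 0
  row 19 [10011]: ((0 XOR (1 AND 1)) AND ((1 AND NOT 1) IMPLIES (1 OR 1))) -> 1
  row 20 [10100]: ((1 XOR (0 AND 0)) AND ((0 AND NOT 0) IMPLIES (0 OR 0))) -> 1
  row 21 [10101]: ((1 XOR (1 AND 1)) AND ((0 AND NOT 1) IMPLIES (0 OR 0))) -> 0
  row 22 [10110]: ((1 XOR (0 AND 0)) AND ((1 AND NOT 0) IMPLIES (1 OR 1))) -> 1
  row 23 [10111]: ((1 XOR (1 AND 1)) AND ((1 AND NOT 1) IMPLIES (1 OR 1))) -> 0
  row 24 [11000]: ((0 XOR (0 AND 0)) AND ((0 AND NOT 0) IMPLIES (0 OR 0))) -> 0
  row 25 [11001]: ((0 XOR (1 AND 1)) AND ((0 AND NOT 1) IMPLIES (0 OR 0))) -> 1
  row 26 [11010]: ((0 XOR (0 AND 0)) AND ((1 AND NOT 0) IMPLIES (1 OR 1))) -> 0
  row 27 [11011]: ((0 XOR (1 AND 1)) AND ((1 AND NOT 1) IMPLIES (1 OR 1))) -> 1
  row 28 [11100]: ((1 XOR (0 AND 0)) AND ((0 AND NOT 0) IMPLIES (0 OR 0))) -> 1
  row 29 [11101]: ((1 XOR (1 AND 1)) AND ((0 AND NOT 1) IMPLIES (0 OR 0))) -> 0
  row 30 [11110]: ((1 XOR (0 AND 0)) AND ((1 AND NOT 0) IMPLIES (1 OR 1))) -> 1
  row 31 [11111]: ((1 XOR (1 AND 1)) AND ((1 AND NOT 1) IMPLIES (1 OR 1))) -> 0
Full result column, 4 rows per line (a,b,c fixed per line; d,e runs 00..11 left to right):
  rows 0-3 [a,b,c=000]: 0101  = hex 5
  rows 4-7 [a,b,c=001]: 1010  = hex A
  rows 8-11 [a,b,c=010]: 0101  = hex 5
  rows 12-15 [a,b,c=011]: 1010  = hex A
  rows 16-19 [a,b,c=100]: 0101  = hex 5
  rows 20-23 [a,b,c=101]: 1010  = hex A
  rows 24-27 [a,b,c=110]: 0101  = hex 5
  rows 28-31 [a,b,c=111]: 1010  = hex A
Output column (row 0 .. row 31) = 01011010010110100101101001011010
Output column grouped in 4s = 0101 1010 0101 1010 0101 1010 0101 1010 = 0x5A5A5A5A
Convert to decimal digit by digit (value = value*16 + digit):
  5 -> 5
  5*16 + 10 (A) = 90
  90*16 + 5 = 1445
  1445*16 + 10 (A) = 23130
  23130*16 + 5 = 370085
  370085*16 + 10 (A) = 5921370
  5921370*16 + 5 = 94741925
  94741925*16 + 10 (A) = 1515870810
Decimal = 1515870810

1515870810


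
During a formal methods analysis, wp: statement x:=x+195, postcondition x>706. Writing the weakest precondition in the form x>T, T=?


Formula: wp(x:=E, P) = P[E/x] (substitute E for x in postcondition)
Step 1: Postcondition: x>706
Step 2: Substitute x+195 for x: x+195>706
Step 3: Solve for x: x > 706-195 = 511

511


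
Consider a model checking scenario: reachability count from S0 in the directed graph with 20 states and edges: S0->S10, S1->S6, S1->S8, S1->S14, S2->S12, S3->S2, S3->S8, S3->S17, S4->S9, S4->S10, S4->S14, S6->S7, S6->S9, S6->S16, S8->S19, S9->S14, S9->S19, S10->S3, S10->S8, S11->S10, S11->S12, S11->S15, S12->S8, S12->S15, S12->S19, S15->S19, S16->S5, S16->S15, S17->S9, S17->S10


BFS from S0:
  layer 0: {S0}
  layer 1: {S10}
  layer 2: {S3, S8}
  layer 3: {S2, S17, S19}
  layer 4: {S9, S12}
  layer 5: {S14, S15}
Reachable set: {S0, S2, S3, S8, S9, S10, S12, S14, S15, S17, S19}
Count = 11

11


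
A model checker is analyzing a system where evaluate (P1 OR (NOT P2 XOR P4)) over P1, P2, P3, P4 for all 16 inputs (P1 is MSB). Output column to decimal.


Formula: (P1 OR (NOT P2 XOR P4)) over P1, P2, P3, P4 (16 rows)
Evaluate each row (bits = P1,P2,P3,P4, MSB first):
  row 0 [0000]: (0 OR (NOT 0 XOR 0)) -> 1
  row 1 [0001]: (0 OR (NOT 0 XOR 1)) -> 0
  row 2 [0010]: (0 OR (NOT 0 XOR 0)) -> 1
  row 3 [0011]: (0 OR (NOT 0 XOR 1)) -> 0
  row 4 [0100]: (0 OR (NOT 1 XOR 0)) -> 0
  row 5 [0101]: (0 OR (NOT 1 XOR 1)) -> 1
  row 6 [0110]: (0 OR (NOT 1 XOR 0)) -> 0
  row 7 [0111]: (0 OR (NOT 1 XOR 1)) -> 1
  row 8 [1000]: (1 OR (NOT 0 XOR 0)) -> 1
  row 9 [1001]: (1 OR (NOT 0 XOR 1)) -> 1
  row 10 [1010]: (1 OR (NOT 0 XOR 0)) -> 1
  row 11 [1011]: (1 OR (NOT 0 XOR 1)) -> 1
  row 12 [1100]: (1 OR (NOT 1 XOR 0)) -> 1
  row 13 [1101]: (1 OR (NOT 1 XOR 1)) -> 1
  row 14 [1110]: (1 OR (NOT 1 XOR 0)) -> 1
  row 15 [1111]: (1 OR (NOT 1 XOR 1)) -> 1
Full result column, 4 rows per line (P1,P2 fixed per line; P3,P4 runs 00..11 left to right):
  rows 0-3 [P1,P2=00]: 1010  = hex A
  rows 4-7 [P1,P2=01]: 0101  = hex 5
  rows 8-11 [P1,P2=10]: 1111  = hex F
  rows 12-15 [P1,P2=11]: 1111  = hex F
Output column (row 0 .. row 15) = 1010010111111111
Output column grouped in 4s = 1010 0101 1111 1111 = 0xA5FF
Convert to decimal digit by digit (value = value*16 + digit):
  A -> 10
  10*16 + 5 = 165
  165*16 + 15 (F) = 2655
  2655*16 + 15 (F) = 42495
Decimal = 42495

42495


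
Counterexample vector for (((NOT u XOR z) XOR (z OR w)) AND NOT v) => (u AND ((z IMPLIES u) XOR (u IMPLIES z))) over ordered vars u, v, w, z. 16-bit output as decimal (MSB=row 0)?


F1 = (((NOT u XOR z) XOR (z OR w)) AND NOT v)
F2 = (u AND ((z IMPLIES u) XOR (u IMPLIES z)))
Counterexample to F1=>F2 is where F1=1 and F2=0.
Evaluate each row (bits = u,v,w,z, MSB first):
  row 0 [0000]: F1=1 F2=0 -> F1&~F2 -> 1
  row 1 [0001]: F1=1 F2=0 -> F1&~F2 -> 1
  row 2 [0010]: F1=0 F2=0 -> F1&~F2 -> 0
  row 3 [0011]: F1=1 F2=0 -> F1&~F2 -> 1
  row 4 [0100]: F1=0 F2=0 -> F1&~F2 -> 0
  row 5 [0101]: F1=0 F2=0 -> F1&~F2 -> 0
  row 6 [0110]: F1=0 F2=0 -> F1&~F2 -> 0
  row 7 [0111]: F1=0 F2=0 -> F1&~F2 -> 0
  row 8 [1000]: F1=0 F2=1 -> F1&~F2 -> 0
  row 9 [1001]: F1=0 F2=0 -> F1&~F2 -> 0
  row 10 [1010]: F1=1 F2=1 -> F1&~F2 -> 0
  row 11 [1011]: F1=0 F2=0 -> F1&~F2 -> 0
  row 12 [1100]: F1=0 F2=1 -> F1&~F2 -> 0
  row 13 [1101]: F1=0 F2=0 -> F1&~F2 -> 0
  row 14 [1110]: F1=0 F2=1 -> F1&~F2 -> 0
  row 15 [1111]: F1=0 F2=0 -> F1&~F2 -> 0
Full result column, 4 rows per line (u,v fixed per line; w,z runs 00..11 left to right):
  rows 0-3 [u,v=00]: 1101  = hex D
  rows 4-7 [u,v=01]: 0000  = hex 0
  rows 8-11 [u,v=10]: 0000  = hex 0
  rows 12-15 [u,v=11]: 0000  = hex 0
Counterexample vector (row 0 .. row 15) = 1101000000000000
Output column grouped in 4s = 1101 0000 0000 0000 = 0xD000
Convert to decimal digit by digit (value = value*16 + digit):
  D -> 13
  13*16 + 0 = 208
  208*16 + 0 = 3328
  3328*16 + 0 = 53248
Decimal = 53248

53248


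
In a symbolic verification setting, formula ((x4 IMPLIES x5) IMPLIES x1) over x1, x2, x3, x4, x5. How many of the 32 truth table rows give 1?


Formula: ((x4 IMPLIES x5) IMPLIES x1) over 5 vars (32 rows)
Evaluate each row (x1, x2, x3, x4, x5 as bits, MSB first):
  row 0 [00000]: ((0 IMPLIES 0) IMPLIES 0) -> 0
  row 1 [00001]: ((0 IMPLIES 1) IMPLIES 0) -> 0
  row 2 [00010]: ((1 IMPLIES 0) IMPLIES 0) -> 1
  row 3 [00011]: ((1 IMPLIES 1) IMPLIES 0) -> 0
  row 4 [00100]: ((0 IMPLIES 0) IMPLIES 0) -> 0
  row 5 [00101]: ((0 IMPLIES 1) IMPLIES 0) -> 0
  row 6 [00110]: ((1 IMPLIES 0) IMPLIES 0) -> 1
  row 7 [00111]: ((1 IMPLIES 1) IMPLIES 0) -> 0
  row 8 [01000]: ((0 IMPLIES 0) IMPLIES 0) -> 0
  row 9 [01001]: ((0 IMPLIES 1) IMPLIES 0) -> 0
  row 10 [01010]: ((1 IMPLIES 0) IMPLIES 0) -> 1
  row 11 [01011]: ((1 IMPLIES 1) IMPLIES 0) -> 0
  row 12 [01100]: ((0 IMPLIES 0) IMPLIES 0) -> 0
  row 13 [01101]: ((0 IMPLIES 1) IMPLIES 0) -> 0
  row 14 [01110]: ((1 IMPLIES 0) IMPLIES 0) -> 1
  row 15 [01111]: ((1 IMPLIES 1) IMPLIES 0) -> 0
  row 16 [10000]: ((0 IMPLIES 0) IMPLIES 1) -> 1
  row 17 [10001]: ((0 IMPLIES 1) IMPLIES 1) -> 1
  row 18 [10010]: ((1 IMPLIES 0) IMPLIES 1) -> 1
  row 19 [10011]: ((1 IMPLIES 1) IMPLIES 1) -> 1
  row 20 [10100]: ((0 IMPLIES 0) IMPLIES 1) -> 1
  row 21 [10101]: ((0 IMPLIES 1) IMPLIES 1) -> 1
  row 22 [10110]: ((1 IMPLIES 0) IMPLIES 1) -> 1
  row 23 [10111]: ((1 IMPLIES 1) IMPLIES 1) -> 1
  row 24 [11000]: ((0 IMPLIES 0) IMPLIES 1) -> 1
  row 25 [11001]: ((0 IMPLIES 1) IMPLIES 1) -> 1
  row 26 [11010]: ((1 IMPLIES 0) IMPLIES 1) -> 1
  row 27 [11011]: ((1 IMPLIES 1) IMPLIES 1) -> 1
  row 28 [11100]: ((0 IMPLIES 0) IMPLIES 1) -> 1
  row 29 [11101]: ((0 IMPLIES 1) IMPLIES 1) -> 1
  row 30 [11110]: ((1 IMPLIES 0) IMPLIES 1) -> 1
  row 31 [11111]: ((1 IMPLIES 1) IMPLIES 1) -> 1
Full result column, 8 rows per line (x1,x2 fixed per line; x3,x4,x5 runs 000..111 left to right):
  rows 0-7 [x1,x2=00]: 00100010  (ones: 2)
  rows 8-15 [x1,x2=01]: 00100010  (ones: 2)
  rows 16-23 [x1,x2=10]: 11111111  (ones: 8)
  rows 24-31 [x1,x2=11]: 11111111  (ones: 8)
Count of 1-rows = 2+2+8+8 = 20

20


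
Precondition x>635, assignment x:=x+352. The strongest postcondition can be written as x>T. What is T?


Formula: sp(P, x:=E) = exists old_x. (x = E[old_x/x]) AND P[old_x/x] (old_x is the value of x before the assignment; eliminate old_x by solving x = E[old_x/x] for old_x)
Step 1: Precondition P: x>635, i.e. old_x > 635
Step 2: Assignment gives x = old_x + 352, so old_x = x - 352
Step 3: Substitute into P: x - 352 > 635
Step 4: Simplify: x > 635+352 = 987

987


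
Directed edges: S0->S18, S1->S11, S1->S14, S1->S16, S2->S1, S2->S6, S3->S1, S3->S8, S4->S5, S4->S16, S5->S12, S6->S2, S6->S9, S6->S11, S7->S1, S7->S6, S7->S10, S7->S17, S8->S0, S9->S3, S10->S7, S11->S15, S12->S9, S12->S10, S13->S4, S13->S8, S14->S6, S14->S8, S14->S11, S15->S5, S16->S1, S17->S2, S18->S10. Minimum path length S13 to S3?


BFS layer-by-layer from S13:
  dist 0: {S13}
  dist 1: {S4, S8}
  dist 2: {S0, S5, S16}
  dist 3: {S1, S12, S18}
  dist 4: {S9, S10, S11, S14}
  dist 5: {S3, S6, S7, S15}
  -> S3 reached at distance 5
Shortest path length = 5

5


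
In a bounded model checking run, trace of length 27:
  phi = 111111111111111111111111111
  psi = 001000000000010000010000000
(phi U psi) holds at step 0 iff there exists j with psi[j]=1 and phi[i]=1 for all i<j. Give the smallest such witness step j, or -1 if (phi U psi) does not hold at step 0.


(phi U psi) at 0: need smallest j with psi[j]=1 and phi[i]=1 for all i in [0,j).
Scan from step 0:
  step 0: phi=1, psi=0 -> continue
  step 1: phi=1, psi=0 -> continue
  step 2: psi=1 and phi held for [0,2) -> witness found
Witness step = 2

2


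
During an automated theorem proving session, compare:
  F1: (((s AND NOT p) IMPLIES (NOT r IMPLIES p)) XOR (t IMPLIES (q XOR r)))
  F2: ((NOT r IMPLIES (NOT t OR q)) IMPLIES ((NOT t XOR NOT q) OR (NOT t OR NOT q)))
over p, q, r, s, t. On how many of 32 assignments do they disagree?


F1 = (((s AND NOT p) IMPLIES (NOT r IMPLIES p)) XOR (t IMPLIES (q XOR r)))
F2 = ((NOT r IMPLIES (NOT t OR q)) IMPLIES ((NOT t XOR NOT q) OR (NOT t OR NOT q)))
Evaluate both on each of 32 rows (bits = p,q,r,s,t):
  row 0 [00000]: F1=0 F2=1 (differ) -> 1
  row 1 [00001]: F1=1 F2=1 -> 0
  row 2 [00010]: F1=1 F2=1 -> 0
  row 3 [00011]: F1=0 F2=1 (differ) -> 1
  row 4 [00100]: F1=0 F2=1 (differ) -> 1
  row 5 [00101]: F1=0 F2=1 (differ) -> 1
  row 6 [00110]: F1=0 F2=1 (differ) -> 1
  row 7 [00111]: F1=0 F2=1 (differ) -> 1
  row 8 [01000]: F1=0 F2=1 (differ) -> 1
  row 9 [01001]: F1=0 F2=0 -> 0
  row 10 [01010]: F1=1 F2=1 -> 0
  row 11 [01011]: F1=1 F2=0 (differ) -> 1
  row 12 [01100]: F1=0 F2=1 (differ) -> 1
  row 13 [01101]: F1=1 F2=0 (differ) -> 1
  row 14 [01110]: F1=0 F2=1 (differ) -> 1
  row 15 [01111]: F1=1 F2=0 (differ) -> 1
  row 16 [10000]: F1=0 F2=1 (differ) -> 1
  row 17 [10001]: F1=1 F2=1 -> 0
  row 18 [10010]: F1=0 F2=1 (differ) -> 1
  row 19 [10011]: F1=1 F2=1 -> 0
  row 20 [10100]: F1=0 F2=1 (differ) -> 1
  row 21 [10101]: F1=0 F2=1 (differ) -> 1
  row 22 [10110]: F1=0 F2=1 (differ) -> 1
  row 23 [10111]: F1=0 F2=1 (differ) -> 1
  row 24 [11000]: F1=0 F2=1 (differ) -> 1
  row 25 [11001]: F1=0 F2=0 -> 0
  row 26 [11010]: F1=0 F2=1 (differ) -> 1
  row 27 [11011]: F1=0 F2=0 -> 0
  row 28 [11100]: F1=0 F2=1 (differ) -> 1
  row 29 [11101]: F1=1 F2=0 (differ) -> 1
  row 30 [11110]: F1=0 F2=1 (differ) -> 1
  row 31 [11111]: F1=1 F2=0 (differ) -> 1
Full result column, 8 rows per line (p,q fixed per line; r,s,t runs 000..111 left to right):
  rows 0-7 [p,q=00]: 10011111  (ones: 6)
  rows 8-15 [p,q=01]: 10011111  (ones: 6)
  rows 16-23 [p,q=10]: 10101111  (ones: 6)
  rows 24-31 [p,q=11]: 10101111  (ones: 6)
Disagreements = 6+6+6+6 = 24

24


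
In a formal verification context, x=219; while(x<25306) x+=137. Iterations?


Step 1: x goes from 219 toward 25306 by 137; the body runs while x<25306, so iterations = ceil((bound-start)/step)
Step 2: Distance=25087
Step 3: ceil(25087/137)=184

184


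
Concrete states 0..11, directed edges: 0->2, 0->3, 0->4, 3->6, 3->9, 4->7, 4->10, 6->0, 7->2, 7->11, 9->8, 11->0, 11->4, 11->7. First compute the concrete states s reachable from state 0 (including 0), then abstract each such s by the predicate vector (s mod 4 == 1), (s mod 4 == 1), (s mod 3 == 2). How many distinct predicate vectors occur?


BFS from 0:
Concrete reachable: {0, 2, 3, 4, 6, 7, 8, 9, 10, 11}
Abstract via predicates (s mod 4 == 1), (s mod 4 == 1), (s mod 3 == 2):
  (0,0,0) <- {0, 3, 4, 6, 7, 10}
  (0,0,1) <- {2, 8, 11}
  (1,1,0) <- {9}
Distinct abstract states = 3

3


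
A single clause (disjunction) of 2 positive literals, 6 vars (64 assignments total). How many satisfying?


Step 1: Total=2^6=64
Step 2: Unsat when all 2 false: 2^4=16
Step 3: Sat=64-16=48

48


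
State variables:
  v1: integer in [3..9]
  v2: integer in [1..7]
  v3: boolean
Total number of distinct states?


State space = product of domain sizes of all variables.
Domain sizes:
  v1 (integer in [3..9]): 7
  v2 (integer in [1..7]): 7
  v3 (boolean): 2
Product = 7 * 7 * 2 = 98

98


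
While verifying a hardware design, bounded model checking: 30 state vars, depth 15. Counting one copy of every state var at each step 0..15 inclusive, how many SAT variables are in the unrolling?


BMC unrolls to depth k, creating one copy of each state var for steps 0..k.
Step count = 15 + 1 = 16 (steps 0 through 15)
Vars per step = 30
Total = 30 * 16 = 480

480


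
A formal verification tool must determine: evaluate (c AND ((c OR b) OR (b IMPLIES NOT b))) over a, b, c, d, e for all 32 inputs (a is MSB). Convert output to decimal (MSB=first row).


Formula: (c AND ((c OR b) OR (b IMPLIES NOT b))) over a, b, c, d, e (32 rows)
Evaluate each row (bits = a,b,c,d,e, MSB first):
  row 0 [00000]: (0 AND ((0 OR 0) OR (0 IMPLIES NOT 0))) -> 0
  row 1 [00001]: (0 AND ((0 OR 0) OR (0 IMPLIES NOT 0))) -> 0
  row 2 [00010]: (0 AND ((0 OR 0) OR (0 IMPLIES NOT 0))) -> 0
  row 3 [00011]: (0 AND ((0 OR 0) OR (0 IMPLIES NOT 0))) -> 0
  row 4 [00100]: (1 AND ((1 OR 0) OR (0 IMPLIES NOT 0))) -> 1
  row 5 [00101]: (1 AND ((1 OR 0) OR (0 IMPLIES NOT 0))) -> 1
  row 6 [00110]: (1 AND ((1 OR 0) OR (0 IMPLIES NOT 0))) -> 1
  row 7 [00111]: (1 AND ((1 OR 0) OR (0 IMPLIES NOT 0))) -> 1
  row 8 [01000]: (0 AND ((0 OR 1) OR (1 IMPLIES NOT 1))) -> 0
  row 9 [01001]: (0 AND ((0 OR 1) OR (1 IMPLIES NOT 1))) -> 0
  row 10 [01010]: (0 AND ((0 OR 1) OR (1 IMPLIES NOT 1))) -> 0
  row 11 [01011]: (0 AND ((0 OR 1) OR (1 IMPLIES NOT 1))) -> 0
  row 12 [01100]: (1 AND ((1 OR 1) OR (1 IMPLIES NOT 1))) -> 1
  row 13 [01101]: (1 AND ((1 OR 1) OR (1 IMPLIES NOT 1))) -> 1
  row 14 [01110]: (1 AND ((1 OR 1) OR (1 IMPLIES NOT 1))) -> 1
  row 15 [01111]: (1 AND ((1 OR 1) OR (1 IMPLIES NOT 1))) -> 1
  row 16 [10000]: (0 AND ((0 OR 0) OR (0 IMPLIES NOT 0))) -> 0
  row 17 [10001]: (0 AND ((0 OR 0) OR (0 IMPLIES NOT 0))) -> 0
  row 18 [10010]: (0 AND ((0 OR 0) OR (0 IMPLIES NOT 0))) -> 0
  row 19 [10011]: (0 AND ((0 OR 0) OR (0 IMPLIES NOT 0))) -> 0
  row 20 [10100]: (1 AND ((1 OR 0) OR (0 IMPLIES NOT 0))) -> 1
  row 21 [10101]: (1 AND ((1 OR 0) OR (0 IMPLIES NOT 0))) -> 1
  row 22 [10110]: (1 AND ((1 OR 0) OR (0 IMPLIES NOT 0))) -> 1
  row 23 [10111]: (1 AND ((1 OR 0) OR (0 IMPLIES NOT 0))) -> 1
  row 24 [11000]: (0 AND ((0 OR 1) OR (1 IMPLIES NOT 1))) -> 0
  row 25 [11001]: (0 AND ((0 OR 1) OR (1 IMPLIES NOT 1))) -> 0
  row 26 [11010]: (0 AND ((0 OR 1) OR (1 IMPLIES NOT 1))) -> 0
  row 27 [11011]: (0 AND ((0 OR 1) OR (1 IMPLIES NOT 1))) -> 0
  row 28 [11100]: (1 AND ((1 OR 1) OR (1 IMPLIES NOT 1))) -> 1
  row 29 [11101]: (1 AND ((1 OR 1) OR (1 IMPLIES NOT 1))) -> 1
  row 30 [11110]: (1 AND ((1 OR 1) OR (1 IMPLIES NOT 1))) -> 1
  row 31 [11111]: (1 AND ((1 OR 1) OR (1 IMPLIES NOT 1))) -> 1
Full result column, 4 rows per line (a,b,c fixed per line; d,e runs 00..11 left to right):
  rows 0-3 [a,b,c=000]: 0000  = hex 0
  rows 4-7 [a,b,c=001]: 1111  = hex F
  rows 8-11 [a,b,c=010]: 0000  = hex 0
  rows 12-15 [a,b,c=011]: 1111  = hex F
  rows 16-19 [a,b,c=100]: 0000  = hex 0
  rows 20-23 [a,b,c=101]: 1111  = hex F
  rows 24-27 [a,b,c=110]: 0000  = hex 0
  rows 28-31 [a,b,c=111]: 1111  = hex F
Output column (row 0 .. row 31) = 00001111000011110000111100001111
Output column grouped in 4s = 0000 1111 0000 1111 0000 1111 0000 1111 = 0x0F0F0F0F
Convert to decimal digit by digit (value = value*16 + digit):
  0 -> 0
  0*16 + 15 (F) = 15
  15*16 + 0 = 240
  240*16 + 15 (F) = 3855
  3855*16 + 0 = 61680
  61680*16 + 15 (F) = 986895
  986895*16 + 0 = 15790320
  15790320*16 + 15 (F) = 252645135
Decimal = 252645135

252645135


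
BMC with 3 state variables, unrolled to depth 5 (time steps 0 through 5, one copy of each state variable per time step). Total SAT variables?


BMC unrolls to depth k, creating one copy of each state var for steps 0..k.
Step count = 5 + 1 = 6 (steps 0 through 5)
Vars per step = 3
Total = 3 * 6 = 18

18


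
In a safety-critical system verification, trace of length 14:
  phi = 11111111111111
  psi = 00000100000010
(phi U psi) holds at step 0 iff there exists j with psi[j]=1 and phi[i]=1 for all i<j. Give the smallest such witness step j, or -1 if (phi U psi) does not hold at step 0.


(phi U psi) at 0: need smallest j with psi[j]=1 and phi[i]=1 for all i in [0,j).
Scan from step 0:
  step 0: phi=1, psi=0 -> continue
  step 1: phi=1, psi=0 -> continue
  step 2: phi=1, psi=0 -> continue
  step 3: phi=1, psi=0 -> continue
  step 5: psi=1 and phi held for [0,5) -> witness found
Witness step = 5

5


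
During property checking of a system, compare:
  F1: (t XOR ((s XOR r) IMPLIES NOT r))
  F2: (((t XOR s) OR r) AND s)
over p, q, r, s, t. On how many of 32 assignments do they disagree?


F1 = (t XOR ((s XOR r) IMPLIES NOT r))
F2 = (((t XOR s) OR r) AND s)
Evaluate both on each of 32 rows (bits = p,q,r,s,t):
  row 0 [00000]: F1=1 F2=0 (differ) -> 1
  row 1 [00001]: F1=0 F2=0 -> 0
  row 2 [00010]: F1=1 F2=1 -> 0
  row 3 [00011]: F1=0 F2=0 -> 0
  row 4 [00100]: F1=0 F2=0 -> 0
  row 5 [00101]: F1=1 F2=0 (differ) -> 1
  row 6 [00110]: F1=1 F2=1 -> 0
  row 7 [00111]: F1=0 F2=1 (differ) -> 1
  row 8 [01000]: F1=1 F2=0 (differ) -> 1
  row 9 [01001]: F1=0 F2=0 -> 0
  row 10 [01010]: F1=1 F2=1 -> 0
  row 11 [01011]: F1=0 F2=0 -> 0
  row 12 [01100]: F1=0 F2=0 -> 0
  row 13 [01101]: F1=1 F2=0 (differ) -> 1
  row 14 [01110]: F1=1 F2=1 -> 0
  row 15 [01111]: F1=0 F2=1 (differ) -> 1
  row 16 [10000]: F1=1 F2=0 (differ) -> 1
  row 17 [10001]: F1=0 F2=0 -> 0
  row 18 [10010]: F1=1 F2=1 -> 0
  row 19 [10011]: F1=0 F2=0 -> 0
  row 20 [10100]: F1=0 F2=0 -> 0
  row 21 [10101]: F1=1 F2=0 (differ) -> 1
  row 22 [10110]: F1=1 F2=1 -> 0
  row 23 [10111]: F1=0 F2=1 (differ) -> 1
  row 24 [11000]: F1=1 F2=0 (differ) -> 1
  row 25 [11001]: F1=0 F2=0 -> 0
  row 26 [11010]: F1=1 F2=1 -> 0
  row 27 [11011]: F1=0 F2=0 -> 0
  row 28 [11100]: F1=0 F2=0 -> 0
  row 29 [11101]: F1=1 F2=0 (differ) -> 1
  row 30 [11110]: F1=1 F2=1 -> 0
  row 31 [11111]: F1=0 F2=1 (differ) -> 1
Full result column, 8 rows per line (p,q fixed per line; r,s,t runs 000..111 left to right):
  rows 0-7 [p,q=00]: 10000101  (ones: 3)
  rows 8-15 [p,q=01]: 10000101  (ones: 3)
  rows 16-23 [p,q=10]: 10000101  (ones: 3)
  rows 24-31 [p,q=11]: 10000101  (ones: 3)
Disagreements = 3+3+3+3 = 12

12


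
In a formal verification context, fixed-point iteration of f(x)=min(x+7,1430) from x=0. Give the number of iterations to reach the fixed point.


Step 1: x=0, cap=1430, increment=7
Step 2: x grows by 7 each step until capped at 1430; fixed point is x=1430
Step 3: iterations = ceil(1430/7) = 205

205


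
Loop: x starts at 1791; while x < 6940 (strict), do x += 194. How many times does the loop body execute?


Step 1: x goes from 1791 toward 6940 by 194; the body runs while x<6940, so iterations = ceil((bound-start)/step)
Step 2: Distance=5149
Step 3: ceil(5149/194)=27

27


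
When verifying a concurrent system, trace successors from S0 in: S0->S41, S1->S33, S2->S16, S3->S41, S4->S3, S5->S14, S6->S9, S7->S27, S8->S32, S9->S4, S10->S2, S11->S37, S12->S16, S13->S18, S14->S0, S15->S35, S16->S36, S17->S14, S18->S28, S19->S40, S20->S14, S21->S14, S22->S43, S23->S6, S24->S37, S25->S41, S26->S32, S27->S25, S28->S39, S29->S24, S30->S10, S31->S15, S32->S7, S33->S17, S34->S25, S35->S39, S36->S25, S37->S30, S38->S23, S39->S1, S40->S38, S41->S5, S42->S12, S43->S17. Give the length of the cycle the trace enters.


Trace from S0 until a state repeats:
  S0 -> S41 -> S5 -> S14 -> S0
S0 first seen at step 0, revisited at step 4.
Cycle length = 4 - 0 = 4

4


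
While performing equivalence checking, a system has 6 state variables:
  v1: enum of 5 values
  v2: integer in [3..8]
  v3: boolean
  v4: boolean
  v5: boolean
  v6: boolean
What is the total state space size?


State space = product of domain sizes of all variables.
Domain sizes:
  v1 (enum of 5 values): 5
  v2 (integer in [3..8]): 6
  v3 (boolean): 2
  v4 (boolean): 2
  v5 (boolean): 2
  v6 (boolean): 2
Product = 5 * 6 * 2 * 2 * 2 * 2 = 480

480


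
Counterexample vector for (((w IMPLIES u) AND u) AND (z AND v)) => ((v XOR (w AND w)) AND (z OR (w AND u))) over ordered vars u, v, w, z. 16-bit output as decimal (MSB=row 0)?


F1 = (((w IMPLIES u) AND u) AND (z AND v))
F2 = ((v XOR (w AND w)) AND (z OR (w AND u)))
Counterexample to F1=>F2 is where F1=1 and F2=0.
Evaluate each row (bits = u,v,w,z, MSB first):
  row 0 [0000]: F1=0 F2=0 -> F1&~F2 -> 0
  row 1 [0001]: F1=0 F2=0 -> F1&~F2 -> 0
  row 2 [0010]: F1=0 F2=0 -> F1&~F2 -> 0
  row 3 [0011]: F1=0 F2=1 -> F1&~F2 -> 0
  row 4 [0100]: F1=0 F2=0 -> F1&~F2 -> 0
  row 5 [0101]: F1=0 F2=1 -> F1&~F2 -> 0
  row 6 [0110]: F1=0 F2=0 -> F1&~F2 -> 0
  row 7 [0111]: F1=0 F2=0 -> F1&~F2 -> 0
  row 8 [1000]: F1=0 F2=0 -> F1&~F2 -> 0
  row 9 [1001]: F1=0 F2=0 -> F1&~F2 -> 0
  row 10 [1010]: F1=0 F2=1 -> F1&~F2 -> 0
  row 11 [1011]: F1=0 F2=1 -> F1&~F2 -> 0
  row 12 [1100]: F1=0 F2=0 -> F1&~F2 -> 0
  row 13 [1101]: F1=1 F2=1 -> F1&~F2 -> 0
  row 14 [1110]: F1=0 F2=0 -> F1&~F2 -> 0
  row 15 [1111]: F1=1 F2=0 -> F1&~F2 -> 1
Full result column, 4 rows per line (u,v fixed per line; w,z runs 00..11 left to right):
  rows 0-3 [u,v=00]: 0000  = hex 0
  rows 4-7 [u,v=01]: 0000  = hex 0
  rows 8-11 [u,v=10]: 0000  = hex 0
  rows 12-15 [u,v=11]: 0001  = hex 1
Counterexample vector (row 0 .. row 15) = 0000000000000001
Output column grouped in 4s = 0000 0000 0000 0001 = 0x0001
Convert to decimal digit by digit (value = value*16 + digit):
  0 -> 0
  0*16 + 0 = 0
  0*16 + 0 = 0
  0*16 + 1 = 1
Decimal = 1

1


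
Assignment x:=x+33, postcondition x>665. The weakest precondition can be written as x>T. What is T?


Formula: wp(x:=E, P) = P[E/x] (substitute E for x in postcondition)
Step 1: Postcondition: x>665
Step 2: Substitute x+33 for x: x+33>665
Step 3: Solve for x: x > 665-33 = 632

632


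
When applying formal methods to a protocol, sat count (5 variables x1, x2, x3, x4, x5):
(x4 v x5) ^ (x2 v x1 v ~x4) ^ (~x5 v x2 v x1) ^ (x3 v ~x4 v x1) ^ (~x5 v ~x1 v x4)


CNF with 5 clauses over 5 vars (32 assignments).
An assignment satisfies CNF iff every clause has >=1 true literal.
Check each row (bits = x1,x2,x3,x4,x5; clause T/F shown):
  row 0 [00000]: clauses=FTTTT -> 0
  row 1 [00001]: clauses=TTFTT -> 0
  row 2 [00010]: clauses=TFTFT -> 0
  row 3 [00011]: clauses=TFFFT -> 0
  row 4 [00100]: clauses=FTTTT -> 0
  row 5 [00101]: clauses=TTFTT -> 0
  row 6 [00110]: clauses=TFTTT -> 0
  row 7 [00111]: clauses=TFFTT -> 0
  row 8 [01000]: clauses=FTTTT -> 0
  row 9 [01001]: clauses=TTTTT -> 1
  row 10 [01010]: clauses=TTTFT -> 0
  row 11 [01011]: clauses=TTTFT -> 0
  row 12 [01100]: clauses=FTTTT -> 0
  row 13 [01101]: clauses=TTTTT -> 1
  row 14 [01110]: clauses=TTTTT -> 1
  row 15 [01111]: clauses=TTTTT -> 1
  row 16 [10000]: clauses=FTTTT -> 0
  row 17 [10001]: clauses=TTTTF -> 0
  row 18 [10010]: clauses=TTTTT -> 1
  row 19 [10011]: clauses=TTTTT -> 1
  row 20 [10100]: clauses=FTTTT -> 0
  row 21 [10101]: clauses=TTTTF -> 0
  row 22 [10110]: clauses=TTTTT -> 1
  row 23 [10111]: clauses=TTTTT -> 1
  row 24 [11000]: clauses=FTTTT -> 0
  row 25 [11001]: clauses=TTTTF -> 0
  row 26 [11010]: clauses=TTTTT -> 1
  row 27 [11011]: clauses=TTTTT -> 1
  row 28 [11100]: clauses=FTTTT -> 0
  row 29 [11101]: clauses=TTTTF -> 0
  row 30 [11110]: clauses=TTTTT -> 1
  row 31 [11111]: clauses=TTTTT -> 1
Full result column, 8 rows per line (x1,x2 fixed per line; x3,x4,x5 runs 000..111 left to right):
  rows 0-7 [x1,x2=00]: 00000000  (ones: 0)
  rows 8-15 [x1,x2=01]: 01000111  (ones: 4)
  rows 16-23 [x1,x2=10]: 00110011  (ones: 4)
  rows 24-31 [x1,x2=11]: 00110011  (ones: 4)
Satisfying assignments = 0+4+4+4 = 12

12


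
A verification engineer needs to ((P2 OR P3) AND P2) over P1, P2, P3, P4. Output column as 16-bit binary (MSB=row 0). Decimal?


Formula: ((P2 OR P3) AND P2) over P1, P2, P3, P4 (16 rows)
Evaluate each row (bits = P1,P2,P3,P4, MSB first):
  row 0 [0000]: ((0 OR 0) AND 0) -> 0
  row 1 [0001]: ((0 OR 0) AND 0) -> 0
  row 2 [0010]: ((0 OR 1) AND 0) -> 0
  row 3 [0011]: ((0 OR 1) AND 0) -> 0
  row 4 [0100]: ((1 OR 0) AND 1) -> 1
  row 5 [0101]: ((1 OR 0) AND 1) -> 1
  row 6 [0110]: ((1 OR 1) AND 1) -> 1
  row 7 [0111]: ((1 OR 1) AND 1) -> 1
  row 8 [1000]: ((0 OR 0) AND 0) -> 0
  row 9 [1001]: ((0 OR 0) AND 0) -> 0
  row 10 [1010]: ((0 OR 1) AND 0) -> 0
  row 11 [1011]: ((0 OR 1) AND 0) -> 0
  row 12 [1100]: ((1 OR 0) AND 1) -> 1
  row 13 [1101]: ((1 OR 0) AND 1) -> 1
  row 14 [1110]: ((1 OR 1) AND 1) -> 1
  row 15 [1111]: ((1 OR 1) AND 1) -> 1
Full result column, 4 rows per line (P1,P2 fixed per line; P3,P4 runs 00..11 left to right):
  rows 0-3 [P1,P2=00]: 0000  = hex 0
  rows 4-7 [P1,P2=01]: 1111  = hex F
  rows 8-11 [P1,P2=10]: 0000  = hex 0
  rows 12-15 [P1,P2=11]: 1111  = hex F
Output column (row 0 .. row 15) = 0000111100001111
Output column grouped in 4s = 0000 1111 0000 1111 = 0x0F0F
Convert to decimal digit by digit (value = value*16 + digit):
  0 -> 0
  0*16 + 15 (F) = 15
  15*16 + 0 = 240
  240*16 + 15 (F) = 3855
Decimal = 3855

3855


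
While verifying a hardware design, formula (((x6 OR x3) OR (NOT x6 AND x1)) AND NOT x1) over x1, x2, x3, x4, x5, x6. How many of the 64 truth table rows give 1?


Formula: (((x6 OR x3) OR (NOT x6 AND x1)) AND NOT x1) over 6 vars (64 rows)
Evaluate each row (x1, x2, x3, x4, x5, x6 as bits, MSB first):
  row 0 [000000]: (((0 OR 0) OR (NOT 0 AND 0)) AND NOT 0) -> 0
  row 1 [000001]: (((1 OR 0) OR (NOT 1 AND 0)) AND NOT 0) -> 1
  row 2 [000010]: (((0 OR 0) OR (NOT 0 AND 0)) AND NOT 0) -> 0
  row 3 [000011]: (((1 OR 0) OR (NOT 1 AND 0)) AND NOT 0) -> 1
  row 4 [000100]: (((0 OR 0) OR (NOT 0 AND 0)) AND NOT 0) -> 0
  (every remaining row is evaluated the same way; all 64 results are listed next)
Full result column, 8 rows per line (x1,x2,x3 fixed per line; x4,x5,x6 runs 000..111 left to right):
  rows 0-7 [x1,x2,x3=000]: 01010101  (ones: 4)
  rows 8-15 [x1,x2,x3=001]: 11111111  (ones: 8)
  rows 16-23 [x1,x2,x3=010]: 01010101  (ones: 4)
  rows 24-31 [x1,x2,x3=011]: 11111111  (ones: 8)
  rows 32-39 [x1,x2,x3=100]: 00000000  (ones: 0)
  rows 40-47 [x1,x2,x3=101]: 00000000  (ones: 0)
  rows 48-55 [x1,x2,x3=110]: 00000000  (ones: 0)
  rows 56-63 [x1,x2,x3=111]: 00000000  (ones: 0)
Count of 1-rows = 4+8+4+8+0+0+0+0 = 24

24


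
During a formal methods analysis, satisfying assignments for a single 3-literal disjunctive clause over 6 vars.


Step 1: Total=2^6=64
Step 2: Unsat when all 3 false: 2^3=8
Step 3: Sat=64-8=56

56


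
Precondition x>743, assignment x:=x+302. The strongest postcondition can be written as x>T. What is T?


Formula: sp(P, x:=E) = exists old_x. (x = E[old_x/x]) AND P[old_x/x] (old_x is the value of x before the assignment; eliminate old_x by solving x = E[old_x/x] for old_x)
Step 1: Precondition P: x>743, i.e. old_x > 743
Step 2: Assignment gives x = old_x + 302, so old_x = x - 302
Step 3: Substitute into P: x - 302 > 743
Step 4: Simplify: x > 743+302 = 1045

1045


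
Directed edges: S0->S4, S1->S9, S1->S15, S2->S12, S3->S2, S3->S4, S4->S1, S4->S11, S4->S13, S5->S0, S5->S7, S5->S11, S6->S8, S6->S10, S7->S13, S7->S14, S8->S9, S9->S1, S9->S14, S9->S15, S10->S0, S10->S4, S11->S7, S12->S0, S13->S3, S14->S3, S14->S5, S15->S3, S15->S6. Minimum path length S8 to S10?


BFS layer-by-layer from S8:
  dist 0: {S8}
  dist 1: {S9}
  dist 2: {S1, S14, S15}
  dist 3: {S3, S5, S6}
  dist 4: {S0, S2, S4, S7, S10, S11}
  -> S10 reached at distance 4
Shortest path length = 4

4


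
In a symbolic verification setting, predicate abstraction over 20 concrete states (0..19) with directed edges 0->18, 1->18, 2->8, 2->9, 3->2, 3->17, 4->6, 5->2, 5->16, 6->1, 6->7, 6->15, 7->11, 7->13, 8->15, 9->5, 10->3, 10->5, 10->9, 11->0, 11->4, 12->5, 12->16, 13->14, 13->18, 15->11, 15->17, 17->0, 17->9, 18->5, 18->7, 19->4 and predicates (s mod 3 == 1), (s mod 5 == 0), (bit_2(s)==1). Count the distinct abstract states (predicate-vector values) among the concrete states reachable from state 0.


BFS from 0:
Concrete reachable: {0, 1, 2, 4, 5, 6, 7, 8, 9, 11, 13, 14, 15, 16, 17, 18}
Abstract via predicates (s mod 3 == 1), (s mod 5 == 0), (bit_2(s)==1):
  (0,0,0) <- {2, 8, 9, 11, 17, 18}
  (0,0,1) <- {6, 14}
  (0,1,0) <- {0}
  (0,1,1) <- {5, 15}
  (1,0,0) <- {1, 16}
  (1,0,1) <- {4, 7, 13}
Distinct abstract states = 6

6


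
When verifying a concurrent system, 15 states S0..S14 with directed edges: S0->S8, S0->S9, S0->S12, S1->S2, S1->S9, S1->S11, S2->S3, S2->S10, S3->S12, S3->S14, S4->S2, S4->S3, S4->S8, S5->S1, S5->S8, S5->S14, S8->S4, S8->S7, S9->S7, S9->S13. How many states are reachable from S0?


BFS from S0:
  layer 0: {S0}
  layer 1: {S8, S9, S12}
  layer 2: {S4, S7, S13}
  layer 3: {S2, S3}
  layer 4: {S10, S14}
Reachable set: {S0, S2, S3, S4, S7, S8, S9, S10, S12, S13, S14}
Count = 11

11


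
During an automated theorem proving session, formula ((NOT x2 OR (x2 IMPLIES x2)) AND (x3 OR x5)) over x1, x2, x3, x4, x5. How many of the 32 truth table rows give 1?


Formula: ((NOT x2 OR (x2 IMPLIES x2)) AND (x3 OR x5)) over 5 vars (32 rows)
Evaluate each row (x1, x2, x3, x4, x5 as bits, MSB first):
  row 0 [00000]: ((NOT 0 OR (0 IMPLIES 0)) AND (0 OR 0)) -> 0
  row 1 [00001]: ((NOT 0 OR (0 IMPLIES 0)) AND (0 OR 1)) -> 1
  row 2 [00010]: ((NOT 0 OR (0 IMPLIES 0)) AND (0 OR 0)) -> 0
  row 3 [00011]: ((NOT 0 OR (0 IMPLIES 0)) AND (0 OR 1)) -> 1
  row 4 [00100]: ((NOT 0 OR (0 IMPLIES 0)) AND (1 OR 0)) -> 1
  row 5 [00101]: ((NOT 0 OR (0 IMPLIES 0)) AND (1 OR 1)) -> 1
  row 6 [00110]: ((NOT 0 OR (0 IMPLIES 0)) AND (1 OR 0)) -> 1
  row 7 [00111]: ((NOT 0 OR (0 IMPLIES 0)) AND (1 OR 1)) -> 1
  row 8 [01000]: ((NOT 1 OR (1 IMPLIES 1)) AND (0 OR 0)) -> 0
  row 9 [01001]: ((NOT 1 OR (1 IMPLIES 1)) AND (0 OR 1)) -> 1
  row 10 [01010]: ((NOT 1 OR (1 IMPLIES 1)) AND (0 OR 0)) -> 0
  row 11 [01011]: ((NOT 1 OR (1 IMPLIES 1)) AND (0 OR 1)) -> 1
  row 12 [01100]: ((NOT 1 OR (1 IMPLIES 1)) AND (1 OR 0)) -> 1
  row 13 [01101]: ((NOT 1 OR (1 IMPLIES 1)) AND (1 OR 1)) -> 1
  row 14 [01110]: ((NOT 1 OR (1 IMPLIES 1)) AND (1 OR 0)) -> 1
  row 15 [01111]: ((NOT 1 OR (1 IMPLIES 1)) AND (1 OR 1)) -> 1
  row 16 [10000]: ((NOT 0 OR (0 IMPLIES 0)) AND (0 OR 0)) -> 0
  row 17 [10001]: ((NOT 0 OR (0 IMPLIES 0)) AND (0 OR 1)) -> 1
  row 18 [10010]: ((NOT 0 OR (0 IMPLIES 0)) AND (0 OR 0)) -> 0
  row 19 [10011]: ((NOT 0 OR (0 IMPLIES 0)) AND (0 OR 1)) -> 1
  row 20 [10100]: ((NOT 0 OR (0 IMPLIES 0)) AND (1 OR 0)) -> 1
  row 21 [10101]: ((NOT 0 OR (0 IMPLIES 0)) AND (1 OR 1)) -> 1
  row 22 [10110]: ((NOT 0 OR (0 IMPLIES 0)) AND (1 OR 0)) -> 1
  row 23 [10111]: ((NOT 0 OR (0 IMPLIES 0)) AND (1 OR 1)) -> 1
  row 24 [11000]: ((NOT 1 OR (1 IMPLIES 1)) AND (0 OR 0)) -> 0
  row 25 [11001]: ((NOT 1 OR (1 IMPLIES 1)) AND (0 OR 1)) -> 1
  row 26 [11010]: ((NOT 1 OR (1 IMPLIES 1)) AND (0 OR 0)) -> 0
  row 27 [11011]: ((NOT 1 OR (1 IMPLIES 1)) AND (0 OR 1)) -> 1
  row 28 [11100]: ((NOT 1 OR (1 IMPLIES 1)) AND (1 OR 0)) -> 1
  row 29 [11101]: ((NOT 1 OR (1 IMPLIES 1)) AND (1 OR 1)) -> 1
  row 30 [11110]: ((NOT 1 OR (1 IMPLIES 1)) AND (1 OR 0)) -> 1
  row 31 [11111]: ((NOT 1 OR (1 IMPLIES 1)) AND (1 OR 1)) -> 1
Full result column, 8 rows per line (x1,x2 fixed per line; x3,x4,x5 runs 000..111 left to right):
  rows 0-7 [x1,x2=00]: 01011111  (ones: 6)
  rows 8-15 [x1,x2=01]: 01011111  (ones: 6)
  rows 16-23 [x1,x2=10]: 01011111  (ones: 6)
  rows 24-31 [x1,x2=11]: 01011111  (ones: 6)
Count of 1-rows = 6+6+6+6 = 24

24


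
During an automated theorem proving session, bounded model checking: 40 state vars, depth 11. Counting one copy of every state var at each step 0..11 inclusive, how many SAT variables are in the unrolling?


BMC unrolls to depth k, creating one copy of each state var for steps 0..k.
Step count = 11 + 1 = 12 (steps 0 through 11)
Vars per step = 40
Total = 40 * 12 = 480

480


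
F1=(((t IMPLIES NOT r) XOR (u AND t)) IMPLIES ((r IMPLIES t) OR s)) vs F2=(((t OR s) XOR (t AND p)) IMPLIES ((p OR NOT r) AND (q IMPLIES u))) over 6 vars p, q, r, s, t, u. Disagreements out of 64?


F1 = (((t IMPLIES NOT r) XOR (u AND t)) IMPLIES ((r IMPLIES t) OR s))
F2 = (((t OR s) XOR (t AND p)) IMPLIES ((p OR NOT r) AND (q IMPLIES u)))
Evaluate both on each of 64 rows (bits = p,q,r,s,t,u):
  row 0 [000000]: F1=1 F2=1 -> 0
  row 1 [000001]: F1=1 F2=1 -> 0
  row 2 [000010]: F1=1 F2=1 -> 0
  row 3 [000011]: F1=1 F2=1 -> 0
  row 4 [000100]: F1=1 F2=1 -> 0
  (every remaining row is evaluated the same way; all 64 results are listed next)
Full result column, 8 rows per line (p,q,r fixed per line; s,t,u runs 000..111 left to right):
  rows 0-7 [p,q,r=000]: 00000000  (ones: 0)
  rows 8-15 [p,q,r=001]: 11111111  (ones: 8)
  rows 16-23 [p,q,r=010]: 00101010  (ones: 3)
  rows 24-31 [p,q,r=011]: 11111111  (ones: 8)
  rows 32-39 [p,q,r=100]: 00000000  (ones: 0)
  rows 40-47 [p,q,r=101]: 11000000  (ones: 2)
  rows 48-55 [p,q,r=110]: 00001000  (ones: 1)
  rows 56-63 [p,q,r=111]: 11001000  (ones: 3)
Disagreements = 0+8+3+8+0+2+1+3 = 25

25
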